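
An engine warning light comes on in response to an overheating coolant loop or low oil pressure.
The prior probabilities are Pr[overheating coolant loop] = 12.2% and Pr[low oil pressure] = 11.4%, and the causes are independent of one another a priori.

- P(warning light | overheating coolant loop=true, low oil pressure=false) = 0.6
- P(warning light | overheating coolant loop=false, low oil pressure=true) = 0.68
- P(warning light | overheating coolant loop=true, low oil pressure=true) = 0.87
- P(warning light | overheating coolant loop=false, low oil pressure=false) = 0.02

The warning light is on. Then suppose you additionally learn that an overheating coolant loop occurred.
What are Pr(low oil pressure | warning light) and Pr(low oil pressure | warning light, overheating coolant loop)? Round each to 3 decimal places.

Pr(low oil pressure | warning light) ≈ 0.499; Pr(low oil pressure | warning light, overheating coolant loop) ≈ 0.157

P(warning light) = 0.02·0.878·0.886 + 0.68·0.878·0.114 + 0.6·0.122·0.886 + 0.87·0.122·0.114 = 0.015558 + 0.068063 + 0.064855 + 0.012100 = 0.160576
The low oil pressure-present share is 0.068063 + 0.012100 = 0.080163.
So P(low oil pressure | warning light) = 0.080163/0.160576 ≈ 0.499.

Now also conditioning on overheating coolant loop=true:
Sum P(warning light|·) weighted by the priors over both values of low oil pressure:
  P(warning light | overheating coolant loop) = 0.6·0.886 + 0.87·0.114
        = 0.531600 + 0.099180 = 0.630780
Configurations with low oil pressure contribute 0.099180, so
  P(low oil pressure | warning light, overheating coolant loop) = 0.099180 / 0.630780 ≈ 0.157
This is intercausal reasoning (explaining away): once overheating coolant loop accounts for the warning light, low oil pressure becomes less likely.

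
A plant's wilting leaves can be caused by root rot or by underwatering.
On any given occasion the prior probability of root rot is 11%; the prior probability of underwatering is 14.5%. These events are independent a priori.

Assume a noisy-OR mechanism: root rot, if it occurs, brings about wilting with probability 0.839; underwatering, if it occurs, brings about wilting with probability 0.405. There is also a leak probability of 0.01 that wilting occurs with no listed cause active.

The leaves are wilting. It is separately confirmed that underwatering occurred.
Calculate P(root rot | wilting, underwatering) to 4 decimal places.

P(root rot | wilting, underwatering) ≈ 0.2140

Under noisy-OR, P(wilting | causes) = 1 − (1−0.01)·∏(1−qᵢ) over the active causes.
P(wilting | underwatering) = 0.41095×0.89 + 0.905163×0.11 = 0.365746 + 0.099568 = 0.465314
Of this, 0.099568 comes from 0.905163×0.11 (the root rot=true cases).
Hence the posterior is 0.099568/0.465314 ≈ 0.2140.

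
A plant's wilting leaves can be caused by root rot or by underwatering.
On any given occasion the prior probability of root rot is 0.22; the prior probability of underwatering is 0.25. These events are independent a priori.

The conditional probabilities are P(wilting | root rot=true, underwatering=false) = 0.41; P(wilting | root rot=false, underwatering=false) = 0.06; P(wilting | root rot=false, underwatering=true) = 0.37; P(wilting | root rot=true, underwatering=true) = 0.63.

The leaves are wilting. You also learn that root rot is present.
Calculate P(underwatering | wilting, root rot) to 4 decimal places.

Numerator (weight on configurations with underwatering): 0.63*0.25 = 0.157500
Normalizer over all consistent configurations: 0.41*0.75 + 0.63*0.25 = 0.465000
Posterior = 0.157500 / 0.465000 ≈ 0.3387

P(underwatering | wilting, root rot) ≈ 0.3387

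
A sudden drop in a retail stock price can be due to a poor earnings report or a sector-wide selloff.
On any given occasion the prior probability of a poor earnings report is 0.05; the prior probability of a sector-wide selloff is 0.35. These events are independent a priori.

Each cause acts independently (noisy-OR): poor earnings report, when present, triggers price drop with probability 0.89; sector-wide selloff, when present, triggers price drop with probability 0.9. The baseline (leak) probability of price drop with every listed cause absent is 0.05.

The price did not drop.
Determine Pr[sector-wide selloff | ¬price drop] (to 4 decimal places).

Under noisy-OR, P(price drop | causes) = 1 − (1−0.05)·∏(1−qᵢ) over the active causes.
For the numerator, keep only sector-wide selloff=true terms: 0.031587 + 0.000183 = 0.031770
The normalizing constant is 0.95*0.95*0.65 + 0.095*0.95*0.35 + 0.1045*0.05*0.65 + 0.01045*0.05*0.35 = 0.621791
Posterior = 0.031770 / 0.621791 ≈ 0.0511

Pr[sector-wide selloff | ¬price drop] ≈ 0.0511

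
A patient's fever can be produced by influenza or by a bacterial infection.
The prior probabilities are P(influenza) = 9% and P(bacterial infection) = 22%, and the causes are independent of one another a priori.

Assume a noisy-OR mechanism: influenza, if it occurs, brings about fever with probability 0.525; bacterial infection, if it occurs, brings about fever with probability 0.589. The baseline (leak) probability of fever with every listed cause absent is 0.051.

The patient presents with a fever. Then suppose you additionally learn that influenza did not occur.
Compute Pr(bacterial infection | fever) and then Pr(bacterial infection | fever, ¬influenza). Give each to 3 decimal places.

Under noisy-OR, P(fever | causes) = 1 − (1−0.051)·∏(1−qᵢ) over the active causes.
Numerator (weight on configurations with bacterial infection): 0.122114 + 0.016132 = 0.138246
Normalizer over all consistent configurations: 0.051×0.91×0.78 + 0.609961×0.91×0.22 + 0.549225×0.09×0.78 + 0.814731×0.09×0.22 = 0.213002
P(bacterial infection | fever) = 0.138246/0.213002 ≈ 0.649

Now also conditioning on influenza≠true:
P(fever | ¬influenza) = 0.051·0.78 + 0.609961·0.22 = 0.039780 + 0.134191 = 0.173971
Restricting to configurations with bacterial infection present: 0.609961·0.22 = 0.134191.
P(bacterial infection | fever, ¬influenza) = 0.134191 / 0.173971 ≈ 0.771
Ruling out influenza raises the posterior on bacterial infection — the flip side of explaining away.

Pr(bacterial infection | fever) ≈ 0.649; Pr(bacterial infection | fever, ¬influenza) ≈ 0.771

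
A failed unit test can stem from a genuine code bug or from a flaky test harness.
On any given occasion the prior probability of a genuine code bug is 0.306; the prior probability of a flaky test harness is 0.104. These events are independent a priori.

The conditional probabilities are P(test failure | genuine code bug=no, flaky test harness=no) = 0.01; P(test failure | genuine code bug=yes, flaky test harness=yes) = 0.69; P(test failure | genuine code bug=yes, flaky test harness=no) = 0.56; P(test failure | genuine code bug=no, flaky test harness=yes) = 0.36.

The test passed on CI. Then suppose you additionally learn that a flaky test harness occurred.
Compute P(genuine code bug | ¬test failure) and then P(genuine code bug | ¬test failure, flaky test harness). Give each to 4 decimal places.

Weight on genuine code bug=true, given the evidence: 0.120637 + 0.009865 = 0.130502
The normalizing constant is 0.99×0.694×0.896 + 0.64×0.694×0.104 + 0.44×0.306×0.896 + 0.31×0.306×0.104 = 0.792301
P(genuine code bug | ¬test failure) = 0.130502/0.792301 ≈ 0.1647

Now also conditioning on flaky test harness=true:
Enumerate both values of genuine code bug and weight by the priors:
  P(¬test failure | flaky test harness) = 0.64×0.694 + 0.31×0.306
        = 0.444160 + 0.094860 = 0.539020
Configurations with genuine code bug contribute 0.094860, so
  P(genuine code bug | ¬test failure, flaky test harness) = 0.094860 / 0.539020 ≈ 0.1760

P(genuine code bug | ¬test failure) ≈ 0.1647; P(genuine code bug | ¬test failure, flaky test harness) ≈ 0.1760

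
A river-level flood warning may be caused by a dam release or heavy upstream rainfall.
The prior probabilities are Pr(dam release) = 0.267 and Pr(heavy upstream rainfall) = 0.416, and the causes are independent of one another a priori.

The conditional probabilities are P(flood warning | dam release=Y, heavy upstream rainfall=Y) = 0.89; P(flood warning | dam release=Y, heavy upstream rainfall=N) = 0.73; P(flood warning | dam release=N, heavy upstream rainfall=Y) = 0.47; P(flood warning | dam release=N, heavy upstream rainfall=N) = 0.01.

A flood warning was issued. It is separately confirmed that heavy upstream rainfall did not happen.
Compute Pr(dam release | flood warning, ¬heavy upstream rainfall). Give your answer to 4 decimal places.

P(flood warning | ¬heavy upstream rainfall) = 0.01*0.733 + 0.73*0.267 = 0.007330 + 0.194910 = 0.202240
Of this, 0.194910 comes from 0.73*0.267 (the dam release=true cases).
So P(dam release | flood warning, ¬heavy upstream rainfall) = 0.194910/0.202240 ≈ 0.9638.

Pr(dam release | flood warning, ¬heavy upstream rainfall) ≈ 0.9638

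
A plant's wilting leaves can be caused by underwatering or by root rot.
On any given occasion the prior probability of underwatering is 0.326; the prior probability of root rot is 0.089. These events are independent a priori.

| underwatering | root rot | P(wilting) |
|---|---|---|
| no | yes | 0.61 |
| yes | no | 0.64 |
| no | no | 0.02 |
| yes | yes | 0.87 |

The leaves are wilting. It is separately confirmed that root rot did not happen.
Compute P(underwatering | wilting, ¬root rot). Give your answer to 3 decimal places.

P(underwatering | wilting, ¬root rot) ≈ 0.939

Enumerate both values of underwatering and weight by the priors:
  P(wilting | ¬root rot) = 0.02·0.674 + 0.64·0.326
        = 0.013480 + 0.208640 = 0.222120
Keeping only the underwatering-present terms gives 0.208640, so
  P(underwatering | wilting, ¬root rot) = 0.208640 / 0.222120 ≈ 0.939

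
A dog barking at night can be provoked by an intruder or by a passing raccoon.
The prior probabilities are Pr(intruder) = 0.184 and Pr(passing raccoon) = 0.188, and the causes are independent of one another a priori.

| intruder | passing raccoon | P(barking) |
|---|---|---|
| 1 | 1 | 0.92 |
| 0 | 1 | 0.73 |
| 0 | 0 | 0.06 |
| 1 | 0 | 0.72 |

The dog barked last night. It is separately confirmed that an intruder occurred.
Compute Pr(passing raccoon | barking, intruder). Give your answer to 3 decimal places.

Pr(passing raccoon | barking, intruder) ≈ 0.228

By total probability over both values of passing raccoon:
  P(barking | intruder) = 0.72·0.812 + 0.92·0.188
        = 0.584640 + 0.172960 = 0.757600
The terms with passing raccoon present sum to 0.172960, so
  P(passing raccoon | barking, intruder) = 0.172960 / 0.757600 ≈ 0.228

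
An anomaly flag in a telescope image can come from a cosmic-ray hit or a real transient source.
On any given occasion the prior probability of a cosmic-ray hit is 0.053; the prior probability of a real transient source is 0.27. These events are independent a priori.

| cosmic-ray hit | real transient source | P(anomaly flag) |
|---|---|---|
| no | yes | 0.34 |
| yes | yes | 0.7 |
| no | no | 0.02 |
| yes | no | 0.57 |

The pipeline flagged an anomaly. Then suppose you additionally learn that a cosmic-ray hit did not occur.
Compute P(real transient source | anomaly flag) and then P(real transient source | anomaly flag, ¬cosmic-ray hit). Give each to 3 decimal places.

P(anomaly flag) = 0.02*0.947*0.73 + 0.34*0.947*0.27 + 0.57*0.053*0.73 + 0.7*0.053*0.27 = 0.013826 + 0.086935 + 0.022053 + 0.010017 = 0.132831
Restricting to configurations with real transient source present: 0.086935 + 0.010017 = 0.096952.
P(real transient source | anomaly flag) = 0.096952 / 0.132831 ≈ 0.730

Now condition on the additional information:
P(anomaly flag | ¬cosmic-ray hit) = 0.02*0.73 + 0.34*0.27 = 0.014600 + 0.091800 = 0.106400
Of this, 0.091800 comes from 0.34*0.27 (the real transient source=true cases).
P(real transient source | anomaly flag, ¬cosmic-ray hit) = 0.091800 / 0.106400 ≈ 0.863

P(real transient source | anomaly flag) ≈ 0.730; P(real transient source | anomaly flag, ¬cosmic-ray hit) ≈ 0.863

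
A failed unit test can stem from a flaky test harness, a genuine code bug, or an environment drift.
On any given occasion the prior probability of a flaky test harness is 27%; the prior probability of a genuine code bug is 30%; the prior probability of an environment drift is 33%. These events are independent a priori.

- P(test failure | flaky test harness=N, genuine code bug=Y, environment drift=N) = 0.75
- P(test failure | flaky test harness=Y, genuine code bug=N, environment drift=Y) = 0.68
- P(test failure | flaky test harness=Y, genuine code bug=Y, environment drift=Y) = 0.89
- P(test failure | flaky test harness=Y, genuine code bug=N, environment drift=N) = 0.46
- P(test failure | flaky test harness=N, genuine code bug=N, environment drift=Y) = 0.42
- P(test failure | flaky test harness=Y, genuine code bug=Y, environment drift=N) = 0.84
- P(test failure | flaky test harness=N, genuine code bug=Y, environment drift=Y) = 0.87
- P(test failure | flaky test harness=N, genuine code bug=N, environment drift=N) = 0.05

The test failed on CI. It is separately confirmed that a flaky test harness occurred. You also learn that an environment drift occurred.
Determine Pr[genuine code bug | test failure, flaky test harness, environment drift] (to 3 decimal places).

P(test failure | flaky test harness, environment drift) = 0.68*0.7 + 0.89*0.3 = 0.476000 + 0.267000 = 0.743000
Of this, 0.267000 comes from 0.89*0.3 (the genuine code bug=true cases).
P(genuine code bug | test failure, flaky test harness, environment drift) = 0.267000 / 0.743000 ≈ 0.359

Pr[genuine code bug | test failure, flaky test harness, environment drift] ≈ 0.359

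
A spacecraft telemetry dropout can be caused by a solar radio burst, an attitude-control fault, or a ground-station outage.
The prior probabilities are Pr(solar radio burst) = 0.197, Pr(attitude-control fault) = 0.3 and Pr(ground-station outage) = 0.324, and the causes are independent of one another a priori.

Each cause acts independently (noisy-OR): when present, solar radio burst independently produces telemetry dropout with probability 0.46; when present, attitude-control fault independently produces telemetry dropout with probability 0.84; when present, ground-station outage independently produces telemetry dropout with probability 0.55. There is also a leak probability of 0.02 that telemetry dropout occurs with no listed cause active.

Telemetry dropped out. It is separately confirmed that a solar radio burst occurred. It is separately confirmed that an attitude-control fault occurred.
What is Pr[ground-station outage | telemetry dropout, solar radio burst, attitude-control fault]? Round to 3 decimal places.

Pr[ground-station outage | telemetry dropout, solar radio burst, attitude-control fault] ≈ 0.335

Under noisy-OR, P(telemetry dropout | causes) = 1 − (1−0.02)·∏(1−qᵢ) over the active causes.
P(telemetry dropout | solar radio burst, attitude-control fault) = 0.915328*0.676 + 0.961898*0.324 = 0.618762 + 0.311655 = 0.930417
Restricting to configurations with ground-station outage present: 0.961898*0.324 = 0.311655.
So P(ground-station outage | telemetry dropout, solar radio burst, attitude-control fault) = 0.311655/0.930417 ≈ 0.335.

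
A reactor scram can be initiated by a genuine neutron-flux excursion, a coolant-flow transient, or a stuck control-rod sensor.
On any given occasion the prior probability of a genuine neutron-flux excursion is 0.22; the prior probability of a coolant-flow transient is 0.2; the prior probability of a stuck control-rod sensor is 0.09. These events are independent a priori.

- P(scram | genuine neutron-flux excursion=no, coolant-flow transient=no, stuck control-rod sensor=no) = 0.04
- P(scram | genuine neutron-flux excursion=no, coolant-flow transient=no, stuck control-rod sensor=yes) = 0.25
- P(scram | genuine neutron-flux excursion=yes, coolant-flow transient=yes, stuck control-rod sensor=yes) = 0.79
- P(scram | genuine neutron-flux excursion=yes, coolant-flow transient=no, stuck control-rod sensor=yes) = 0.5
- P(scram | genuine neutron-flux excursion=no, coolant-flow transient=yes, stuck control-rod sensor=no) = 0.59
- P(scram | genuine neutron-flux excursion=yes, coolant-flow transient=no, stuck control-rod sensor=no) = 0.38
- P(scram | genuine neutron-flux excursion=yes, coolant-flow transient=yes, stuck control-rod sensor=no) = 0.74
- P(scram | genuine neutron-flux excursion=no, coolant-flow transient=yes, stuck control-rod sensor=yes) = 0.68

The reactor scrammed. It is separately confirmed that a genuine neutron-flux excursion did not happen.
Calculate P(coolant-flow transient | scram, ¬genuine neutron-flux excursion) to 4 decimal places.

P(scram | ¬genuine neutron-flux excursion) = 0.04*0.8*0.91 + 0.25*0.8*0.09 + 0.59*0.2*0.91 + 0.68*0.2*0.09 = 0.029120 + 0.018000 + 0.107380 + 0.012240 = 0.166740
The coolant-flow transient-present share is 0.107380 + 0.012240 = 0.119620.
Hence the posterior is 0.119620/0.166740 ≈ 0.7174.

P(coolant-flow transient | scram, ¬genuine neutron-flux excursion) ≈ 0.7174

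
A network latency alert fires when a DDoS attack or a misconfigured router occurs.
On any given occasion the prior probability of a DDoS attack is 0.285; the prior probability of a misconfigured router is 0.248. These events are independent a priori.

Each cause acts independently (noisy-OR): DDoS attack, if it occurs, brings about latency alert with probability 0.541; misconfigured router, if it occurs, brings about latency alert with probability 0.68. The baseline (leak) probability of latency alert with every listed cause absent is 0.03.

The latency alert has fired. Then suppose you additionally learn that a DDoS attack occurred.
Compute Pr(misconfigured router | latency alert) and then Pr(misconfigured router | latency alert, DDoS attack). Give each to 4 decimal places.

Under noisy-OR, P(latency alert | causes) = 1 − (1−0.03)·∏(1−qᵢ) over the active causes.
P(latency alert) = 0.03*0.715*0.752 + 0.6896*0.715*0.248 + 0.55477*0.285*0.752 + 0.857526*0.285*0.248 = 0.016130 + 0.122280 + 0.118898 + 0.060610 = 0.317918
The misconfigured router-present share is 0.122280 + 0.060610 = 0.182890.
Hence the posterior is 0.182890/0.317918 ≈ 0.5753.

Now also conditioning on DDoS attack=true:
For the numerator, keep only misconfigured router=true terms: 0.857526×0.248 = 0.212666
The normalizing constant is 0.55477×0.752 + 0.857526×0.248 = 0.629853
Posterior = 0.212666 / 0.629853 ≈ 0.3376
Conditioning on DDoS attack lowers the posterior on misconfigured router: the classic explaining-away effect in a common-effect structure.

Pr(misconfigured router | latency alert) ≈ 0.5753; Pr(misconfigured router | latency alert, DDoS attack) ≈ 0.3376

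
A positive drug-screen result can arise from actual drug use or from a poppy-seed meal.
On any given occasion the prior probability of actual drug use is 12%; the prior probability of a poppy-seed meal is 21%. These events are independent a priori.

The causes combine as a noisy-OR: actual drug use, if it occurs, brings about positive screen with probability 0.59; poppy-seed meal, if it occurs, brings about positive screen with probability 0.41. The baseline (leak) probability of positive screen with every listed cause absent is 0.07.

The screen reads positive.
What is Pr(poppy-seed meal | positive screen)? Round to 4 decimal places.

Pr(poppy-seed meal | positive screen) ≈ 0.4896

Under noisy-OR, P(positive screen | causes) = 1 − (1−0.07)·∏(1−qᵢ) over the active causes.
Sum P(positive screen|·) weighted by the priors over the 4 (actual drug use, poppy-seed meal) configurations:
  P(positive screen) = 0.07·0.88·0.79 + 0.4513·0.88·0.21 + 0.6187·0.12·0.79 + 0.775033·0.12·0.21
        = 0.048664 + 0.083400 + 0.058653 + 0.019531 = 0.210248
Configurations with poppy-seed meal contribute 0.102931, so
  P(poppy-seed meal | positive screen) = 0.102931 / 0.210248 ≈ 0.4896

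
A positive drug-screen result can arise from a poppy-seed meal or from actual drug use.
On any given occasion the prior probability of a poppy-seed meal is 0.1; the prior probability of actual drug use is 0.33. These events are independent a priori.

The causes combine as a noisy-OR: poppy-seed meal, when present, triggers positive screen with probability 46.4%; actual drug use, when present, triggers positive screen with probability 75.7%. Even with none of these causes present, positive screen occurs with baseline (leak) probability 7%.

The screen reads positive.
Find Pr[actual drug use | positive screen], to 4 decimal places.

Pr[actual drug use | positive screen] ≈ 0.7735

Under noisy-OR, P(positive screen | causes) = 1 − (1−0.07)·∏(1−qᵢ) over the active causes.
P(positive screen) = 0.07×0.9×0.67 + 0.77401×0.9×0.33 + 0.50152×0.1×0.67 + 0.878869×0.1×0.33 = 0.042210 + 0.229881 + 0.033602 + 0.029003 = 0.334696
The actual drug use-present share is 0.229881 + 0.029003 = 0.258884.
Hence the posterior is 0.258884/0.334696 ≈ 0.7735.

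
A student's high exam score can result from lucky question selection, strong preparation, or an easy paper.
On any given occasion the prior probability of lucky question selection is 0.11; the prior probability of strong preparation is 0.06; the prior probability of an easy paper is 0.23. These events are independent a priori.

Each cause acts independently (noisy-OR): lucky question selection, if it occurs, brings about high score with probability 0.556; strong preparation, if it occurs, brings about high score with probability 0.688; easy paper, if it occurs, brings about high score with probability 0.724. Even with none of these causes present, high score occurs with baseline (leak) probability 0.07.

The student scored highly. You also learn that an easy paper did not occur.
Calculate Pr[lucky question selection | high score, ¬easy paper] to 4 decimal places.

Under noisy-OR, P(high score | causes) = 1 − (1−0.07)·∏(1−qᵢ) over the active causes.
For the numerator, keep only lucky question selection=true terms: 0.060704 + 0.005750 = 0.066454
Denominator P(high score | ¬easy paper): 0.07×0.89×0.94 + 0.70984×0.89×0.06 + 0.58708×0.11×0.94 + 0.871169×0.11×0.06 = 0.162921
P(lucky question selection | high score, ¬easy paper) = 0.066454/0.162921 ≈ 0.4079

Pr[lucky question selection | high score, ¬easy paper] ≈ 0.4079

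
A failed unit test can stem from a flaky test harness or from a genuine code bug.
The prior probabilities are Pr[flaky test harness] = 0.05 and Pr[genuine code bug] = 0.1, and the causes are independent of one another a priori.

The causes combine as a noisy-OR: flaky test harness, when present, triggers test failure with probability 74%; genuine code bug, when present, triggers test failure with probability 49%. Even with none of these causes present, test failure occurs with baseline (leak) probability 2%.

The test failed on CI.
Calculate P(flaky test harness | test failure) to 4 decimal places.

P(flaky test harness | test failure) ≈ 0.3696

Under noisy-OR, P(test failure | causes) = 1 − (1−0.02)·∏(1−qᵢ) over the active causes.
P(test failure) = 0.02·0.95·0.9 + 0.5002·0.95·0.1 + 0.7452·0.05·0.9 + 0.870052·0.05·0.1 = 0.017100 + 0.047519 + 0.033534 + 0.004350 = 0.102503
The flaky test harness-present share is 0.033534 + 0.004350 = 0.037884.
P(flaky test harness | test failure) = 0.037884 / 0.102503 ≈ 0.3696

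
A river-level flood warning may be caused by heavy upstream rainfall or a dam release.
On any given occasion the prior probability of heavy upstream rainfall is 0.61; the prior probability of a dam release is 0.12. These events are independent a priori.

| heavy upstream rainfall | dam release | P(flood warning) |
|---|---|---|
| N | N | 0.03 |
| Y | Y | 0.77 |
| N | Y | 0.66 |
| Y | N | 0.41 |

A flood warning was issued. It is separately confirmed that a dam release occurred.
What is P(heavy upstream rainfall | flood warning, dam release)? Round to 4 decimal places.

For the numerator, keep only heavy upstream rainfall=true terms: 0.77*0.61 = 0.469700
Normalizer over all consistent configurations: 0.66*0.39 + 0.77*0.61 = 0.727100
P(heavy upstream rainfall | flood warning, dam release) = 0.469700/0.727100 ≈ 0.6460

P(heavy upstream rainfall | flood warning, dam release) ≈ 0.6460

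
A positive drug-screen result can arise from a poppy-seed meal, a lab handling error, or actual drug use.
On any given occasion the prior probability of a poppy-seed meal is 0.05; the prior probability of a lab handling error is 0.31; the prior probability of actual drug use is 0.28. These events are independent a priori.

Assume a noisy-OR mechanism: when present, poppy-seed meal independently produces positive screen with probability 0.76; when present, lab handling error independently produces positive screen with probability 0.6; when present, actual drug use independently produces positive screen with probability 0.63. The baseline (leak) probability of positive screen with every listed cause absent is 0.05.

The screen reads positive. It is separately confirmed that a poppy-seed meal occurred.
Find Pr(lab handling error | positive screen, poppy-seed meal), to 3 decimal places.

Under noisy-OR, P(positive screen | causes) = 1 − (1−0.05)·∏(1−qᵢ) over the active causes.
Sum P(positive screen|·) weighted by the priors over the 4 (lab handling error, actual drug use) configurations:
  P(positive screen | poppy-seed meal) = 0.772*0.69*0.72 + 0.91564*0.69*0.28 + 0.9088*0.31*0.72 + 0.966256*0.31*0.28
        = 0.383530 + 0.176902 + 0.202844 + 0.083871 = 0.847147
The terms with lab handling error present sum to 0.286715, so
  P(lab handling error | positive screen, poppy-seed meal) = 0.286715 / 0.847147 ≈ 0.338

Pr(lab handling error | positive screen, poppy-seed meal) ≈ 0.338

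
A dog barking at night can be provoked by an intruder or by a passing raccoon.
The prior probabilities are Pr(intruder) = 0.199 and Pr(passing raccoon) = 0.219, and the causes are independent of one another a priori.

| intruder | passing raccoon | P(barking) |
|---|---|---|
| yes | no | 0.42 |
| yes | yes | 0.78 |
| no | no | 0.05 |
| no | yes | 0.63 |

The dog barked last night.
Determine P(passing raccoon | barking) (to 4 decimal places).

P(passing raccoon | barking) ≈ 0.5995

P(barking) = 0.05×0.801×0.781 + 0.63×0.801×0.219 + 0.42×0.199×0.781 + 0.78×0.199×0.219 = 0.031279 + 0.110514 + 0.065276 + 0.033993 = 0.241062
Restricting to configurations with passing raccoon present: 0.110514 + 0.033993 = 0.144507.
P(passing raccoon | barking) = 0.144507 / 0.241062 ≈ 0.5995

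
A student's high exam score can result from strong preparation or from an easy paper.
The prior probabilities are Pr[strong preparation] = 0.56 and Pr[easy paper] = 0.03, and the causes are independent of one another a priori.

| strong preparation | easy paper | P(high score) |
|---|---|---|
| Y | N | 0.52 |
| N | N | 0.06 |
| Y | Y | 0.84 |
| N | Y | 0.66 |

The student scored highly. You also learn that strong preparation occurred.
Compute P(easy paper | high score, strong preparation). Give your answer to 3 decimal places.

P(easy paper | high score, strong preparation) ≈ 0.048

P(high score | strong preparation) = 0.52*0.97 + 0.84*0.03 = 0.504400 + 0.025200 = 0.529600
Of this, 0.025200 comes from 0.84*0.03 (the easy paper=true cases).
P(easy paper | high score, strong preparation) = 0.025200 / 0.529600 ≈ 0.048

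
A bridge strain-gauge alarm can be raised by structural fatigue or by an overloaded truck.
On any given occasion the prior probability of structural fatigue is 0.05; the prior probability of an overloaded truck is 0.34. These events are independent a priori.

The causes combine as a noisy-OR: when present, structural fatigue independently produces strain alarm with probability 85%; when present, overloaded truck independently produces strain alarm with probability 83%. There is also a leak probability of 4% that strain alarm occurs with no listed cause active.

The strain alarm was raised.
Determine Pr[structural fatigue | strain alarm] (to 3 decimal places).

Under noisy-OR, P(strain alarm | causes) = 1 − (1−0.04)·∏(1−qᵢ) over the active causes.
Numerator (weight on configurations with structural fatigue): 0.028248 + 0.016584 = 0.044832
Denominator P(strain alarm): 0.04·0.95·0.66 + 0.8368·0.95·0.34 + 0.856·0.05·0.66 + 0.97552·0.05·0.34 = 0.340198
Posterior = 0.044832 / 0.340198 ≈ 0.132

Pr[structural fatigue | strain alarm] ≈ 0.132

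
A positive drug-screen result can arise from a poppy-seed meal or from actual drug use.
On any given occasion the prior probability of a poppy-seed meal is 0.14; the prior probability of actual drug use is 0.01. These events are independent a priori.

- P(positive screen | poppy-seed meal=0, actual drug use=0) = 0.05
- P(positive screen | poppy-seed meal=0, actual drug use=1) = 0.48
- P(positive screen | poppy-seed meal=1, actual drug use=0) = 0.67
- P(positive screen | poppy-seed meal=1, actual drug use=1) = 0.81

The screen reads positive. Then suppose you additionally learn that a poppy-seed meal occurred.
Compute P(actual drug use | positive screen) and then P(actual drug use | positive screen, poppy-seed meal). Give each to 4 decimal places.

Numerator (weight on configurations with actual drug use): 0.004128 + 0.001134 = 0.005262
The normalizing constant is 0.05·0.86·0.99 + 0.48·0.86·0.01 + 0.67·0.14·0.99 + 0.81·0.14·0.01 = 0.140694
Posterior = 0.005262 / 0.140694 ≈ 0.0374

Now condition on the additional information:
Sum P(positive screen|·) weighted by the priors over both values of actual drug use:
  P(positive screen | poppy-seed meal) = 0.67·0.99 + 0.81·0.01
        = 0.663300 + 0.008100 = 0.671400
Keeping only the actual drug use-present terms gives 0.008100, so
  P(actual drug use | positive screen, poppy-seed meal) = 0.008100 / 0.671400 ≈ 0.0121

P(actual drug use | positive screen) ≈ 0.0374; P(actual drug use | positive screen, poppy-seed meal) ≈ 0.0121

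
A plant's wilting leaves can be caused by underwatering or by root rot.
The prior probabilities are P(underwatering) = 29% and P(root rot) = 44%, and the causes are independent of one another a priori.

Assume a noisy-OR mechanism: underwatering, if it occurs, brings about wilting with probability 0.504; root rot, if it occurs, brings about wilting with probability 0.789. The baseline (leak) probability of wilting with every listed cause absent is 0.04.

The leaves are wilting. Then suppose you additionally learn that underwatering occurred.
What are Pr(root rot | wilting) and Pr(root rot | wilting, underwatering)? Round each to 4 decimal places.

Pr(root rot | wilting) ≈ 0.7828; Pr(root rot | wilting, underwatering) ≈ 0.5743

Under noisy-OR, P(wilting | causes) = 1 − (1−0.04)·∏(1−qᵢ) over the active causes.
Sum P(wilting|·) weighted by the priors over the 4 (underwatering, root rot) configurations:
  P(wilting) = 0.04·0.71·0.56 + 0.79744·0.71·0.44 + 0.52384·0.29·0.56 + 0.89953·0.29·0.44
        = 0.015904 + 0.249120 + 0.085072 + 0.114780 = 0.464876
Keeping only the root rot-present terms gives 0.363900, so
  P(root rot | wilting) = 0.363900 / 0.464876 ≈ 0.7828

Now also conditioning on underwatering=true:
Enumerate both values of root rot and weight by the priors:
  P(wilting | underwatering) = 0.52384·0.56 + 0.89953·0.44
        = 0.293350 + 0.395793 = 0.689143
Keeping only the root rot-present terms gives 0.395793, so
  P(root rot | wilting, underwatering) = 0.395793 / 0.689143 ≈ 0.5743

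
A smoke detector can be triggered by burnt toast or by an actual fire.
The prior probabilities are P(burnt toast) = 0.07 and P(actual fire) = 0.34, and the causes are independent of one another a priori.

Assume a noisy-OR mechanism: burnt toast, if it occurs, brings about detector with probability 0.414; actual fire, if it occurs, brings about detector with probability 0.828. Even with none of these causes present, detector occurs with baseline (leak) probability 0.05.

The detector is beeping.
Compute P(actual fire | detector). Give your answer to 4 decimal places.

Under noisy-OR, P(detector | causes) = 1 − (1−0.05)·∏(1−qᵢ) over the active causes.
Numerator (weight on configurations with actual fire): 0.264533 + 0.021521 = 0.286054
Normalizer over all consistent configurations: 0.05×0.93×0.66 + 0.8366×0.93×0.34 + 0.4433×0.07×0.66 + 0.904248×0.07×0.34 = 0.337224
P(actual fire | detector) = 0.286054/0.337224 ≈ 0.8483

P(actual fire | detector) ≈ 0.8483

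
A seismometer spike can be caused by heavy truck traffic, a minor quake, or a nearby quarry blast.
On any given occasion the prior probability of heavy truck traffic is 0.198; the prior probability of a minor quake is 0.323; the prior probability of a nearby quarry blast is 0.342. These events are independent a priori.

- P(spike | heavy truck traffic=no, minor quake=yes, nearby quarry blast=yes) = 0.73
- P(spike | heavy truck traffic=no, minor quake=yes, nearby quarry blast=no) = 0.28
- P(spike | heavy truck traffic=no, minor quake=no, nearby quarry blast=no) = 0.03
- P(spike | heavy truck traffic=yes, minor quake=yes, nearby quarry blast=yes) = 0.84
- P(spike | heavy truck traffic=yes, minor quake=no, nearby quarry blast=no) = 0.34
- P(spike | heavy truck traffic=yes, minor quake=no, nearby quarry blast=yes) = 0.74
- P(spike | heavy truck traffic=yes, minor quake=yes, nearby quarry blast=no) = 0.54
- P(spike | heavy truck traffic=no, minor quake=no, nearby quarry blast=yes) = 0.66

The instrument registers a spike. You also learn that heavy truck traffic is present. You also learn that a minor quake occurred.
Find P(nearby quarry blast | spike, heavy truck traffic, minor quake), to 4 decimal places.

For the numerator, keep only nearby quarry blast=true terms: 0.84*0.342 = 0.287280
Normalizer over all consistent configurations: 0.54*0.658 + 0.84*0.342 = 0.642600
P(nearby quarry blast | spike, heavy truck traffic, minor quake) = 0.287280/0.642600 ≈ 0.4471

P(nearby quarry blast | spike, heavy truck traffic, minor quake) ≈ 0.4471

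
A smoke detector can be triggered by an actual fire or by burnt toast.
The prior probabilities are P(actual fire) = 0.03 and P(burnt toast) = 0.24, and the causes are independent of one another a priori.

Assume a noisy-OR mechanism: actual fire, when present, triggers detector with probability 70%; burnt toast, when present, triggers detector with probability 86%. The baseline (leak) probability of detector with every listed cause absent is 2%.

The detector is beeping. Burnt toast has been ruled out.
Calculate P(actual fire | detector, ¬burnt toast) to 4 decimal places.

P(actual fire | detector, ¬burnt toast) ≈ 0.5219

Under noisy-OR, P(detector | causes) = 1 − (1−0.02)·∏(1−qᵢ) over the active causes.
Enumerate both values of actual fire and weight by the priors:
  P(detector | ¬burnt toast) = 0.02*0.97 + 0.706*0.03
        = 0.019400 + 0.021180 = 0.040580
Keeping only the actual fire-present terms gives 0.021180, so
  P(actual fire | detector, ¬burnt toast) = 0.021180 / 0.040580 ≈ 0.5219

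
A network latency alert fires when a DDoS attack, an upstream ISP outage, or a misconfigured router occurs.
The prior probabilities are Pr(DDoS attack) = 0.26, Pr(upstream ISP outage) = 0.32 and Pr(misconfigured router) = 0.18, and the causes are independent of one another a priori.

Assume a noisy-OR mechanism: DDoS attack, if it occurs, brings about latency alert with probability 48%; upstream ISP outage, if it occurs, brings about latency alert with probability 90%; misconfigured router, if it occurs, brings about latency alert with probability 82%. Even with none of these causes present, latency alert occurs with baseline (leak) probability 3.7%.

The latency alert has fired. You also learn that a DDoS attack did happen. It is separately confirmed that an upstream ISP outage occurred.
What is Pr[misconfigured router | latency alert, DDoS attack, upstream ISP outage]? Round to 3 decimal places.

Under noisy-OR, P(latency alert | causes) = 1 − (1−0.037)·∏(1−qᵢ) over the active causes.
By total probability over both values of misconfigured router:
  P(latency alert | DDoS attack, upstream ISP outage) = 0.949924*0.82 + 0.990986*0.18
        = 0.778938 + 0.178377 = 0.957315
Keeping only the misconfigured router-present terms gives 0.178377, so
  P(misconfigured router | latency alert, DDoS attack, upstream ISP outage) = 0.178377 / 0.957315 ≈ 0.186

Pr[misconfigured router | latency alert, DDoS attack, upstream ISP outage] ≈ 0.186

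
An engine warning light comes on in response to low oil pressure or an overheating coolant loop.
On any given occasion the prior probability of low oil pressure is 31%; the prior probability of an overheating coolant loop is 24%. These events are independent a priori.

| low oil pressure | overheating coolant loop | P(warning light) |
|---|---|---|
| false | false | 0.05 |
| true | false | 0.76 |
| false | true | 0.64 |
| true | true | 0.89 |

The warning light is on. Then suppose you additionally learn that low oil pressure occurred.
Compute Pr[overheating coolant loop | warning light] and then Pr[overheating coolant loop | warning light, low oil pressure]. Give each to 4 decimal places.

By total probability over the 4 (low oil pressure, overheating coolant loop) configurations:
  P(warning light) = 0.05×0.69×0.76 + 0.64×0.69×0.24 + 0.76×0.31×0.76 + 0.89×0.31×0.24
        = 0.026220 + 0.105984 + 0.179056 + 0.066216 = 0.377476
Keeping only the overheating coolant loop-present terms gives 0.172200, so
  P(overheating coolant loop | warning light) = 0.172200 / 0.377476 ≈ 0.4562

With the extra evidence:
For the numerator, keep only overheating coolant loop=true terms: 0.89×0.24 = 0.213600
Denominator P(warning light | low oil pressure): 0.76×0.76 + 0.89×0.24 = 0.791200
P(overheating coolant loop | warning light, low oil pressure) = 0.213600/0.791200 ≈ 0.2700
The drop from 0.4562 to 0.2700 is the explaining-away (discounting) effect.

Pr[overheating coolant loop | warning light] ≈ 0.4562; Pr[overheating coolant loop | warning light, low oil pressure] ≈ 0.2700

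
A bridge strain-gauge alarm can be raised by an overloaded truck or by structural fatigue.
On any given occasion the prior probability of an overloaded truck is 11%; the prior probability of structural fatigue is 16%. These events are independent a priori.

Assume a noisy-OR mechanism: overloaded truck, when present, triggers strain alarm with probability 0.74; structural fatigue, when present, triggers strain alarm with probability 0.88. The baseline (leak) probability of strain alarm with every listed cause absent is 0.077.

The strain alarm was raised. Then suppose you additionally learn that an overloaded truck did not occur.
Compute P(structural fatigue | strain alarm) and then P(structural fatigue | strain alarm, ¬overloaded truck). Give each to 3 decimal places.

P(structural fatigue | strain alarm) ≈ 0.529; P(structural fatigue | strain alarm, ¬overloaded truck) ≈ 0.687

Under noisy-OR, P(strain alarm | causes) = 1 − (1−0.077)·∏(1−qᵢ) over the active causes.
P(strain alarm) = 0.077·0.89·0.84 + 0.88924·0.89·0.16 + 0.76002·0.11·0.84 + 0.971202·0.11·0.16 = 0.057565 + 0.126628 + 0.070226 + 0.017093 = 0.271512
Restricting to configurations with structural fatigue present: 0.126628 + 0.017093 = 0.143721.
P(structural fatigue | strain alarm) = 0.143721 / 0.271512 ≈ 0.529

Now condition on the additional information:
For the numerator, keep only structural fatigue=true terms: 0.88924*0.16 = 0.142278
The normalizing constant is 0.077*0.84 + 0.88924*0.16 = 0.206958
P(structural fatigue | strain alarm, ¬overloaded truck) = 0.142278/0.206958 ≈ 0.687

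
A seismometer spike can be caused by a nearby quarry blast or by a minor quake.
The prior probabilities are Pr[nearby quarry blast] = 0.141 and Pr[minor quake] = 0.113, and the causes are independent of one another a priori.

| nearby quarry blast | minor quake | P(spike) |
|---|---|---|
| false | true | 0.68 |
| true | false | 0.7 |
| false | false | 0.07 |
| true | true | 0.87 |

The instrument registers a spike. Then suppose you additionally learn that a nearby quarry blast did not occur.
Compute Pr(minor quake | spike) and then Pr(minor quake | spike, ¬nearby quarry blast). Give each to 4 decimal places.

P(spike) = 0.07*0.859*0.887 + 0.68*0.859*0.113 + 0.7*0.141*0.887 + 0.87*0.141*0.113 = 0.053335 + 0.066006 + 0.087547 + 0.013862 = 0.220750
Restricting to configurations with minor quake present: 0.066006 + 0.013862 = 0.079868.
Hence the posterior is 0.079868/0.220750 ≈ 0.3618.

Now also conditioning on nearby quarry blast≠true:
Numerator (weight on configurations with minor quake): 0.68·0.113 = 0.076840
The normalizing constant is 0.07·0.887 + 0.68·0.113 = 0.138930
P(minor quake | spike, ¬nearby quarry blast) = 0.076840/0.138930 ≈ 0.5531
With nearby quarry blast excluded, minor quake must carry more of the explanatory weight for the spike.

Pr(minor quake | spike) ≈ 0.3618; Pr(minor quake | spike, ¬nearby quarry blast) ≈ 0.5531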